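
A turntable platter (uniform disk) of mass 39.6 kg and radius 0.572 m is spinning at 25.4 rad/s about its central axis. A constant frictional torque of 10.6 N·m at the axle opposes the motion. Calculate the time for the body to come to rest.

t ≈ 15.5 s

I = ½MR² = (1/2)(39.6)(0.572)² = 6.478 kg·m².
The net torque has magnitude 10.6 N·m, opposing ω.
|α| = τ/I = 10.60/6.478 = 1.636 rad/s² (deceleration).
0 = ω₀ − |α|t ⇒ t = ω₀/|α| = 25.4/1.636 = 15.52 s.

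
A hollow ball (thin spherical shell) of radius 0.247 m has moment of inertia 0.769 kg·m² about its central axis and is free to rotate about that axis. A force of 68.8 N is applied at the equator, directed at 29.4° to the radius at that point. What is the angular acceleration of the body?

Only the tangential component produces torque: τ = F R sinθ = (68.8)(0.247) sin 29.4° = 8.342 N·m.
Newton's second law for rotation, τ = Iα, gives α = τ/I = 8.342/0.7690 = 10.85 rad/s².

α ≈ 10.8 rad/s²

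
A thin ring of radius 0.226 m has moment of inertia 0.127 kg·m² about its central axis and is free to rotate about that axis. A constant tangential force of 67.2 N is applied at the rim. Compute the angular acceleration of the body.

τ = F R = (67.2)(0.226) = 15.19 N·m.
Newton's second law for rotation, τ = Iα, gives α = τ/I = 15.19/0.1270 = 119.6 rad/s².

α ≈ 120 rad/s²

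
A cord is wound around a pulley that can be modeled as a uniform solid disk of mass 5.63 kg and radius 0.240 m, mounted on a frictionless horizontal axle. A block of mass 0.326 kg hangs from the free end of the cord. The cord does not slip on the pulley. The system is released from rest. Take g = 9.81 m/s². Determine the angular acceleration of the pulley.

I = ½MR² = (1/2)(5.63)(0.240)² = 0.1621 kg·m².
Block: mg − T = ma. Pulley: TR = Iα. No-slip: a = αR, so T = (I/R²)a = 2.815·a.
Then mg = (m + 2.815)a, so a = (0.326)(9.81)/(0.326 + 2.815) = 1.018 m/s².
α = a/R = 1.018/0.240 = 4.242 rad/s².

α ≈ 4.24 rad/s²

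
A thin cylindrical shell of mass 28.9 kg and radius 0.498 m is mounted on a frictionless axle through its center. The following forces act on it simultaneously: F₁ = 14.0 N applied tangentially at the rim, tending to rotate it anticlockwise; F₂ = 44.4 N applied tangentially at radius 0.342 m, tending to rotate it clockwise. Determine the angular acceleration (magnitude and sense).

I = MR² = (28.9)(0.498)² = 7.167 kg·m².
Taking anticlockwise as positive: τ₁ = +(14.0)(0.498) = +6.972 N·m; τ₂ = −(44.4)(0.342) = −15.18 N·m.
Net torque τ = -8.213 N·m.
α = τ/I = -8.213/7.167 = -1.146 rad/s².

α ≈ 1.15 rad/s², clockwise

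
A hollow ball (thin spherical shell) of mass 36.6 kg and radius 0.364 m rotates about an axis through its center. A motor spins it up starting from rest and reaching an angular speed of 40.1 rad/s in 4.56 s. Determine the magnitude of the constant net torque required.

I = (2/3)MR² = (2/3)(36.6)(0.364)² = 3.233 kg·m².
α = Δω/Δt = (40.1 − 0)/4.56 = 8.794 rad/s².
τ = Iα = (3.233)(8.794) = 28.43 N·m.

τ ≈ 28.4 N·m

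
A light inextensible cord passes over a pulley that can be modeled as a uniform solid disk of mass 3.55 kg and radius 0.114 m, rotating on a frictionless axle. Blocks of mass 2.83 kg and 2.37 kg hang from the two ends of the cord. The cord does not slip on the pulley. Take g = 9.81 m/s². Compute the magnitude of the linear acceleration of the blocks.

a ≈ 0.647 m/s²

I = ½MR² = (1/2)(3.55)(0.114)² = 0.02307 kg·m².
Heavier block: m₁g − T₁ = m₁a. Lighter block: T₂ − m₂g = m₂a.
Pulley: (T₁ − T₂)R = Iα = I(a/R), so T₁ − T₂ = (I/R²)a = (1/2)M_p a = 1.775·a.
Adding the three: (m₁ − m₂)g = (m₁ + m₂ + 1.775)a, so a = (2.83 − 2.37)(9.81)/(2.83 + 2.37 + 1.775) = 0.6470 m/s².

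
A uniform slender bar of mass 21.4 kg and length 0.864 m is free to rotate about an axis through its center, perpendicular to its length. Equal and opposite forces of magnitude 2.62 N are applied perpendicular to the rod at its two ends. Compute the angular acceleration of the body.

α ≈ 1.70 rad/s²

I = (1/12)ML² = (1/12)(21.4)(0.864)² = 1.331 kg·m².
The couple gives τ = F·(L/2) + F·(L/2) = F L = (2.62)(0.864) = 2.264 N·m.
Newton's second law for rotation, τ = Iα, gives α = τ/I = 2.264/1.331 = 1.700 rad/s².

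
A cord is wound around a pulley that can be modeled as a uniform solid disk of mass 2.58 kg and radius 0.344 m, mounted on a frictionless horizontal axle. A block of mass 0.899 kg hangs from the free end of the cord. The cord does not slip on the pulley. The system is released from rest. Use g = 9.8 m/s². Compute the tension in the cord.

I = ½MR² = (1/2)(2.58)(0.344)² = 0.1527 kg·m².
Block: mg − T = ma. Pulley: TR = Iα. No-slip: a = αR, so T = (I/R²)a = 1.290·a.
Then mg = (m + 1.290)a, so a = (0.899)(9.8)/(0.899 + 1.290) = 4.025 m/s².
T = 1.290·a = 5.192 N.

T ≈ 5.19 N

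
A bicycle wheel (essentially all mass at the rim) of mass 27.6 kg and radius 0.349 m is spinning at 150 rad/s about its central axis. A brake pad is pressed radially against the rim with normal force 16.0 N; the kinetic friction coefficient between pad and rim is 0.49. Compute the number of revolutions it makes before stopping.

I = MR² = (27.6)(0.349)² = 3.362 kg·m².
Friction force f = μN = (0.49)(16.0) = 7.840 N at the rim; torque magnitude τ = fR = 2.736 N·m, opposing ω.
|α| = τ/I = 2.736/3.362 = 0.8139 rad/s² (deceleration).
ω² = ω₀² − 2|α|θ with ω = 0 ⇒ θ = ω₀²/(2|α|) = 13820 rad = 2200 rev.

≈ 2200 revolutions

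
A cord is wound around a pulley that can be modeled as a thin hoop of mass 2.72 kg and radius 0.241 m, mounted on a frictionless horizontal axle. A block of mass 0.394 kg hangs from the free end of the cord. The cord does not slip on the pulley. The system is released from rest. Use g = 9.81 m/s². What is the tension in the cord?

T ≈ 3.38 N

I = MR² = (2.72)(0.241)² = 0.1580 kg·m².
Block: mg − T = ma. Pulley: TR = Iα. No-slip: a = αR, so T = (I/R²)a = 2.720·a.
Then mg = (m + 2.720)a, so a = (0.394)(9.81)/(0.394 + 2.720) = 1.241 m/s².
T = 2.720·a = 3.376 N.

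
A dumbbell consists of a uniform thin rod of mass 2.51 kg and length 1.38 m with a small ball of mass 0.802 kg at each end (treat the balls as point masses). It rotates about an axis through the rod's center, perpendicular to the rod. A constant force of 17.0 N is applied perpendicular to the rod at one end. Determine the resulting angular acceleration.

α ≈ 10.1 rad/s²

I_rod = (1/12)ML² = (1/12)(2.51)(1.38)² = 0.3983 kg·m².
I_balls = 2·m·(L/2)² = 2(0.802)(0.6900)² = 0.7637 kg·m².
Total I = 1.162 kg·m².
τ = F·(L/2) = (17.0)(0.690) = 11.73 N·m.
α = τ/I = 11.73/1.162 = 10.09 rad/s².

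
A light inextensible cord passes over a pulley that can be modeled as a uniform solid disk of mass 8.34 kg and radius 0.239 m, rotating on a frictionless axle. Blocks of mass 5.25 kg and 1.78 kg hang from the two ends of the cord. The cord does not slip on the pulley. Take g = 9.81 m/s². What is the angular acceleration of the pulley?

α ≈ 12.7 rad/s²

I = ½MR² = (1/2)(8.34)(0.239)² = 0.2382 kg·m².
Heavier block: m₁g − T₁ = m₁a. Lighter block: T₂ − m₂g = m₂a.
Pulley: (T₁ − T₂)R = Iα = I(a/R), so T₁ − T₂ = (I/R²)a = (1/2)M_p a = 4.170·a.
Adding the three: (m₁ − m₂)g = (m₁ + m₂ + 4.170)a, so a = (5.25 − 1.78)(9.81)/(5.25 + 1.78 + 4.170) = 3.039 m/s².
α = a/R = 3.039/0.239 = 12.72 rad/s².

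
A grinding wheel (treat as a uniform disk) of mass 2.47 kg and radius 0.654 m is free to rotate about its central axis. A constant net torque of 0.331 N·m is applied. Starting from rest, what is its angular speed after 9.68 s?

I = ½MR² = (1/2)(2.47)(0.654)² = 0.5282 kg·m².
α = τ/I = 0.331/0.5282 = 0.6266 rad/s².
ω = ω₀ + αt = 0 + (0.6266)(9.68) = 6.066 rad/s.

ω ≈ 6.07 rad/s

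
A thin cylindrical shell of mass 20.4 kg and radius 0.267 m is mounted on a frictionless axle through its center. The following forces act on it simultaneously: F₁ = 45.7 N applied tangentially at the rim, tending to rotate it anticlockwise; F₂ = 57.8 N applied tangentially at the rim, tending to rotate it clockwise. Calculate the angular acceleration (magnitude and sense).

α ≈ 2.22 rad/s², clockwise

I = MR² = (20.4)(0.267)² = 1.454 kg·m².
Taking anticlockwise as positive: τ₁ = +(45.7)(0.267) = +12.20 N·m; τ₂ = −(57.8)(0.267) = −15.43 N·m.
Net torque τ = -3.231 N·m.
α = τ/I = -3.231/1.454 = -2.221 rad/s².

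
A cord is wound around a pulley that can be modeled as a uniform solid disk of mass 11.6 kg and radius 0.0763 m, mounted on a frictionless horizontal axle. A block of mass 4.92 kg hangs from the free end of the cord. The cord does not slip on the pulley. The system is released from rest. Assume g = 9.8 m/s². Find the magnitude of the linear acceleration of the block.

a ≈ 4.50 m/s²

I = ½MR² = (1/2)(11.6)(0.0763)² = 0.03377 kg·m².
Block: mg − T = ma. Pulley: TR = Iα. No-slip: a = αR, so T = (I/R²)a = 5.800·a.
Then mg = (m + 5.800)a, so a = (4.92)(9.8)/(4.92 + 5.800) = 4.498 m/s².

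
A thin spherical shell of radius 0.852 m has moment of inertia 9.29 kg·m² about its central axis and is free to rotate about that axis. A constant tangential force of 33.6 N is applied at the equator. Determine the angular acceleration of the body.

τ = F R = (33.6)(0.852) = 28.63 N·m.
Newton's second law for rotation, τ = Iα, gives α = τ/I = 28.63/9.290 = 3.082 rad/s².

α ≈ 3.08 rad/s²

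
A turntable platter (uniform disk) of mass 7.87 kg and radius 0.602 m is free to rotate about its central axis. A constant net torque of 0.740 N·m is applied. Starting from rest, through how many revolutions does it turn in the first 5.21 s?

≈ 1.12 revolutions

I = ½MR² = (1/2)(7.87)(0.602)² = 1.426 kg·m².
α = τ/I = 0.740/1.426 = 0.5189 rad/s².
θ = ½αt² = ½(0.5189)(5.21)² = 7.043 rad.
Revolutions = θ/(2π) = 1.121.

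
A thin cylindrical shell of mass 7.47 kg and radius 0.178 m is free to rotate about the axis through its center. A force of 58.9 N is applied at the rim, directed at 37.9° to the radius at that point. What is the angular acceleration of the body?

I = MR² = (7.47)(0.178)² = 0.2367 kg·m².
Only the tangential component produces torque: τ = F R sinθ = (58.9)(0.178) sin 37.9° = 6.440 N·m.
Newton's second law for rotation, τ = Iα, gives α = τ/I = 6.440/0.2367 = 27.21 rad/s².

α ≈ 27.2 rad/s²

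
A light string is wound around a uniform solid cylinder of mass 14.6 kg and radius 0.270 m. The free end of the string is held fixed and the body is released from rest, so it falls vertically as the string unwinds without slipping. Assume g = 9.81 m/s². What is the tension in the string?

Translation: Mg − T = Ma. Rotation about the center: TR = Iα with I = ½MR².
With a = αR: T = (I/R²)a = (1/2)M a, so Mg = (1 + 0.5000)Ma.
a = g/(1 + 0.5000) = 9.81/1.500 = 6.540 m/s².
T = 0.5000·M·a = (0.5000)(14.6)(6.540) = 47.74 N.

T ≈ 47.7 N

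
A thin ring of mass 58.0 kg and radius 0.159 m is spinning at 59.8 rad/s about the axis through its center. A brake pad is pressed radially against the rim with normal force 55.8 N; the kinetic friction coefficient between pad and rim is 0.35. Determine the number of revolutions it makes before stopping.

≈ 134 revolutions

I = MR² = (58.0)(0.159)² = 1.466 kg·m².
Friction force f = μN = (0.35)(55.8) = 19.53 N at the rim; torque magnitude τ = fR = 3.105 N·m, opposing ω.
|α| = τ/I = 3.105/1.466 = 2.118 rad/s² (deceleration).
ω² = ω₀² − 2|α|θ with ω = 0 ⇒ θ = ω₀²/(2|α|) = 844.3 rad = 134.4 rev.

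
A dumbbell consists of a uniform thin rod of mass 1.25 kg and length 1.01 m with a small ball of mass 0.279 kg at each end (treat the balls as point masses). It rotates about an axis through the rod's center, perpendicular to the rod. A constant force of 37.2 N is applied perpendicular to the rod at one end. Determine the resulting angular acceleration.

α ≈ 75.6 rad/s²

I_rod = (1/12)ML² = (1/12)(1.25)(1.01)² = 0.1063 kg·m².
I_balls = 2·m·(L/2)² = 2(0.279)(0.5050)² = 0.1423 kg·m².
Total I = 0.2486 kg·m².
τ = F·(L/2) = (37.2)(0.505) = 18.79 N·m.
α = τ/I = 18.79/0.2486 = 75.58 rad/s².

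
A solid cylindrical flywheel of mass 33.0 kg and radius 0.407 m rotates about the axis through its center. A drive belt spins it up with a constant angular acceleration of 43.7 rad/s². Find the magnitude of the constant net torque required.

I = ½MR² = (1/2)(33.0)(0.407)² = 2.733 kg·m².
τ = Iα = (2.733)(43.70) = 119.4 N·m.

τ ≈ 119 N·m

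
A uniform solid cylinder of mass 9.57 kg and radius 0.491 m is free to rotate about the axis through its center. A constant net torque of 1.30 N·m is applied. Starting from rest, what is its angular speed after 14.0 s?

ω ≈ 15.8 rad/s

I = ½MR² = (1/2)(9.57)(0.491)² = 1.154 kg·m².
α = τ/I = 1.30/1.154 = 1.127 rad/s².
ω = ω₀ + αt = 0 + (1.127)(14.0) = 15.78 rad/s.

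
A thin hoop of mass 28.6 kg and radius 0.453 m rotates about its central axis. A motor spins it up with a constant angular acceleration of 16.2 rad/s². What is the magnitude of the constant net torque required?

τ ≈ 95.1 N·m

I = MR² = (28.6)(0.453)² = 5.869 kg·m².
τ = Iα = (5.869)(16.20) = 95.08 N·m.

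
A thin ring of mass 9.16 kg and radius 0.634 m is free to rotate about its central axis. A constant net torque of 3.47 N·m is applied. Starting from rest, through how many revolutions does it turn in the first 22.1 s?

≈ 36.6 revolutions

I = MR² = (9.16)(0.634)² = 3.682 kg·m².
α = τ/I = 3.47/3.682 = 0.9424 rad/s².
θ = ½αt² = ½(0.9424)(22.1)² = 230.1 rad.
Revolutions = θ/(2π) = 36.63.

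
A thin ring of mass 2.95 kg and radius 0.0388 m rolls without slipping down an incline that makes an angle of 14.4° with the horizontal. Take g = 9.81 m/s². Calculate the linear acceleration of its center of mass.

Translation along the incline: Mg sinθ − f = Ma.
Rotation about the center: fR = Iα with I = MR². No-slip gives a = αR, so f = (I/R²)a = M a.
Substituting: Mg sinθ = (1 + 1.000)Ma, so a = g sinθ/(1 + 1.000) = (9.81) sin 14.4° / 2.000 = 1.220 m/s².

a ≈ 1.22 m/s²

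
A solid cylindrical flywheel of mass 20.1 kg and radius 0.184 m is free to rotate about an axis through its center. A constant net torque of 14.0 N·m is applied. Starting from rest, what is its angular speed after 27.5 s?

I = ½MR² = (1/2)(20.1)(0.184)² = 0.3403 kg·m².
α = τ/I = 14.0/0.3403 = 41.15 rad/s².
ω = ω₀ + αt = 0 + (41.15)(27.5) = 1132 rad/s.

ω ≈ 1130 rad/s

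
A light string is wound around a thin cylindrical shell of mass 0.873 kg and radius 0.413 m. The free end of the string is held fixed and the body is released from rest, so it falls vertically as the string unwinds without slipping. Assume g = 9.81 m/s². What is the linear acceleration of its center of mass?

Translation: Mg − T = Ma. Rotation about the center: TR = Iα with I = MR².
With a = αR: T = (I/R²)a = M a, so Mg = (1 + 1.000)Ma.
a = g/(1 + 1.000) = 9.81/2.000 = 4.905 m/s².

a ≈ 4.91 m/s²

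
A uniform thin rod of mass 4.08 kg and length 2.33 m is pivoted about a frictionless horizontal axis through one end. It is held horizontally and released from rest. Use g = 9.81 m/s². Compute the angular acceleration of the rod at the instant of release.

About the pivot, I = (1/3)ML² = (1/3)(4.08)(2.33)² = 7.383 kg·m².
The weight acts at the center, a distance L/2 = 1.165 m from the pivot; τ = Mg(L/2) = 46.63 N·m.
α = τ/I = 46.63/7.383 = 6.315 rad/s².
(Equivalently α = (3g/(2L)) = 6.315 rad/s².)

α ≈ 6.32 rad/s²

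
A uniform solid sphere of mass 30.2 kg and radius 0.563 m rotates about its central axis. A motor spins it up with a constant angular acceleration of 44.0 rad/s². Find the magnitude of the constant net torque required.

I = (2/5)MR² = (2/5)(30.2)(0.563)² = 3.829 kg·m².
τ = Iα = (3.829)(44.00) = 168.5 N·m.

τ ≈ 168 N·m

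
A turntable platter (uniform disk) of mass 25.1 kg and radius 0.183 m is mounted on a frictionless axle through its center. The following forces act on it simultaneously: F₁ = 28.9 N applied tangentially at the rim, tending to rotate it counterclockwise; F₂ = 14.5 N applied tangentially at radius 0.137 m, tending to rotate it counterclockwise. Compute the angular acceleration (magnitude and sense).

I = ½MR² = (1/2)(25.1)(0.183)² = 0.4203 kg·m².
Taking counterclockwise as positive: τ₁ = +(28.9)(0.183) = +5.289 N·m; τ₂ = +(14.5)(0.137) = +1.987 N·m.
Net torque τ = 7.275 N·m.
α = τ/I = 7.275/0.4203 = 17.31 rad/s².

α ≈ 17.3 rad/s², counterclockwise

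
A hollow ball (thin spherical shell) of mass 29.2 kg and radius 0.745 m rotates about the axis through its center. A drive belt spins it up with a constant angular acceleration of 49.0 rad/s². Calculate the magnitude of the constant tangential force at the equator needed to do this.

F ≈ 711 N

I = (2/3)MR² = (2/3)(29.2)(0.745)² = 10.80 kg·m².
The required torque is τ = Iα = (10.80)(49.00) = 529.4 N·m.
A tangential force at the equator gives τ = FR, so F = τ/R = 529.4/0.745 = 710.6 N.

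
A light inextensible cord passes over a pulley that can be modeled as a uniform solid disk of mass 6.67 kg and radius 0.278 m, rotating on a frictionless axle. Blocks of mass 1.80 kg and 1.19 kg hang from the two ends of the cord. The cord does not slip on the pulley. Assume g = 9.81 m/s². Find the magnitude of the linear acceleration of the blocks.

I = ½MR² = (1/2)(6.67)(0.278)² = 0.2577 kg·m².
Heavier block: m₁g − T₁ = m₁a. Lighter block: T₂ − m₂g = m₂a.
Pulley: (T₁ − T₂)R = Iα = I(a/R), so T₁ − T₂ = (I/R²)a = (1/2)M_p a = 3.335·a.
Adding the three: (m₁ − m₂)g = (m₁ + m₂ + 3.335)a, so a = (1.80 − 1.19)(9.81)/(1.80 + 1.19 + 3.335) = 0.9461 m/s².

a ≈ 0.946 m/s²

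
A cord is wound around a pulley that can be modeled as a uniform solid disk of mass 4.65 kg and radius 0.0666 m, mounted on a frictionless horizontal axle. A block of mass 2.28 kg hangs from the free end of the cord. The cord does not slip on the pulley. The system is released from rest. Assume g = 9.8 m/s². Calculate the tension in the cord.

T ≈ 11.3 N

I = ½MR² = (1/2)(4.65)(0.0666)² = 0.01031 kg·m².
Block: mg − T = ma. Pulley: TR = Iα. No-slip: a = αR, so T = (I/R²)a = 2.325·a.
Then mg = (m + 2.325)a, so a = (2.28)(9.8)/(2.28 + 2.325) = 4.852 m/s².
T = 2.325·a = 11.28 N.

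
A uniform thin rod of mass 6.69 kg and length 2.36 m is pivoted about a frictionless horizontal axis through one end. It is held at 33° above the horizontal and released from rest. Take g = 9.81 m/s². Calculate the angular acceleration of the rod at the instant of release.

α ≈ 5.23 rad/s²

About the pivot, I = (1/3)ML² = (1/3)(6.69)(2.36)² = 12.42 kg·m².
The weight acts at the center, a distance L/2 = 1.180 m from the pivot; τ = Mg(L/2) cos 33° = 64.95 N·m.
α = τ/I = 64.95/12.42 = 5.229 rad/s².
(Equivalently α = (3g/(2L)) cos 33° = 5.229 rad/s².)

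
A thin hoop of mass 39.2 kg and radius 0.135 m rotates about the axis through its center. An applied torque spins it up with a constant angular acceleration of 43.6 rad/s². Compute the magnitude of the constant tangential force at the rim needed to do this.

I = MR² = (39.2)(0.135)² = 0.7144 kg·m².
The required torque is τ = Iα = (0.7144)(43.60) = 31.15 N·m.
A tangential force at the rim gives τ = FR, so F = τ/R = 31.15/0.135 = 230.7 N.

F ≈ 231 N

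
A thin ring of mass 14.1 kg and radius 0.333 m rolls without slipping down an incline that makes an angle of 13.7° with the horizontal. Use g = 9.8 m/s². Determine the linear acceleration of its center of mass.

Translation along the incline: Mg sinθ − f = Ma.
Rotation about the center: fR = Iα with I = MR². No-slip gives a = αR, so f = (I/R²)a = M a.
Substituting: Mg sinθ = (1 + 1.000)Ma, so a = g sinθ/(1 + 1.000) = (9.8) sin 13.7° / 2.000 = 1.161 m/s².

a ≈ 1.16 m/s²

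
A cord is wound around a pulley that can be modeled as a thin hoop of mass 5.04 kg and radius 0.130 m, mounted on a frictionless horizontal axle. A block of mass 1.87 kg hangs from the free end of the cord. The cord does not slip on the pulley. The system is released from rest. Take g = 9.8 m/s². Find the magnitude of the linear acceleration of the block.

I = MR² = (5.04)(0.130)² = 0.08518 kg·m².
Block: mg − T = ma. Pulley: TR = Iα. No-slip: a = αR, so T = (I/R²)a = 5.040·a.
Then mg = (m + 5.040)a, so a = (1.87)(9.8)/(1.87 + 5.040) = 2.652 m/s².

a ≈ 2.65 m/s²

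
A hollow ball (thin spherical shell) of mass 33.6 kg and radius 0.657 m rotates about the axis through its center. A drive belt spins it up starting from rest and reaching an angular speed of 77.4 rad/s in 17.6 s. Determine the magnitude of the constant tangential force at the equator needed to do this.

F ≈ 64.7 N

I = (2/3)MR² = (2/3)(33.6)(0.657)² = 9.669 kg·m².
α = Δω/Δt = (77.4 − 0)/17.6 = 4.398 rad/s².
The required torque is τ = Iα = (9.669)(4.398) = 42.52 N·m.
A tangential force at the equator gives τ = FR, so F = τ/R = 42.52/0.657 = 64.72 N.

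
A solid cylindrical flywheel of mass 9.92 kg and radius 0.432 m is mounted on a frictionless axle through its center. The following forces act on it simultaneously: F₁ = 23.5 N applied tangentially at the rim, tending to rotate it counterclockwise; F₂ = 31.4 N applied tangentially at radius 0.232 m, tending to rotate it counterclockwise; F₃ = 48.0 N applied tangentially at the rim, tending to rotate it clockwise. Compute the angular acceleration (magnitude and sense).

I = ½MR² = (1/2)(9.92)(0.432)² = 0.9257 kg·m².
Taking counterclockwise as positive: τ₁ = +(23.5)(0.432) = +10.15 N·m; τ₂ = +(31.4)(0.232) = +7.285 N·m; τ₃ = −(48.0)(0.432) = −20.74 N·m.
Net torque τ = -3.299 N·m.
α = τ/I = -3.299/0.9257 = -3.564 rad/s².

α ≈ 3.56 rad/s², clockwise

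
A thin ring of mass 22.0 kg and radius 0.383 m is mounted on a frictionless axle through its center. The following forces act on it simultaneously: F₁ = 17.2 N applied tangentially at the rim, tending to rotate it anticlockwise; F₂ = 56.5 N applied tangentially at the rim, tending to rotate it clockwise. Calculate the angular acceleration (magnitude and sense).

I = MR² = (22.0)(0.383)² = 3.227 kg·m².
Taking anticlockwise as positive: τ₁ = +(17.2)(0.383) = +6.588 N·m; τ₂ = −(56.5)(0.383) = −21.64 N·m.
Net torque τ = -15.05 N·m.
α = τ/I = -15.05/3.227 = -4.664 rad/s².

α ≈ 4.66 rad/s², clockwise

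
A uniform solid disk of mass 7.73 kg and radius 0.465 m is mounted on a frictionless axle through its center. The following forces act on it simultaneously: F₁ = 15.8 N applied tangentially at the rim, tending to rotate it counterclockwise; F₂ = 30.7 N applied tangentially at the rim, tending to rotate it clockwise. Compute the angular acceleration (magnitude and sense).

α ≈ 8.29 rad/s², clockwise

I = ½MR² = (1/2)(7.73)(0.465)² = 0.8357 kg·m².
Taking counterclockwise as positive: τ₁ = +(15.8)(0.465) = +7.347 N·m; τ₂ = −(30.7)(0.465) = −14.28 N·m.
Net torque τ = -6.929 N·m.
α = τ/I = -6.929/0.8357 = -8.291 rad/s².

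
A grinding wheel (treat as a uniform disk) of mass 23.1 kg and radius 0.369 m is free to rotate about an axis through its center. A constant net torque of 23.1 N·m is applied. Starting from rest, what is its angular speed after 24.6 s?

I = ½MR² = (1/2)(23.1)(0.369)² = 1.573 kg·m².
α = τ/I = 23.1/1.573 = 14.69 rad/s².
ω = ω₀ + αt = 0 + (14.69)(24.6) = 361.3 rad/s.

ω ≈ 361 rad/s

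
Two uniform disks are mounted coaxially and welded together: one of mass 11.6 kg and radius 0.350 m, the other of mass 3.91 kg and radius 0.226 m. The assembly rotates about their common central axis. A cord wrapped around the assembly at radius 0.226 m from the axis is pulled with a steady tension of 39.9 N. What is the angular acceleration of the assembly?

α ≈ 11.1 rad/s²

I = ½M₁R₁² + ½M₂R₂² = ½(11.6)(0.350)² + ½(3.91)(0.226)² = 0.8104 kg·m².
τ = F r = (39.9)(0.226) = 9.017 N·m.
α = τ/I = 9.017/0.8104 = 11.13 rad/s².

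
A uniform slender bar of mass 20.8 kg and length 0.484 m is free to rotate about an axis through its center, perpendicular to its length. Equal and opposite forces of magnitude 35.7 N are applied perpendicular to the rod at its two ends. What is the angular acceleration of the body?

α ≈ 42.6 rad/s²

I = (1/12)ML² = (1/12)(20.8)(0.484)² = 0.4060 kg·m².
The couple gives τ = F·(L/2) + F·(L/2) = F L = (35.7)(0.484) = 17.28 N·m.
From τ = Iα: α = 17.28/0.4060 = 42.55 rad/s².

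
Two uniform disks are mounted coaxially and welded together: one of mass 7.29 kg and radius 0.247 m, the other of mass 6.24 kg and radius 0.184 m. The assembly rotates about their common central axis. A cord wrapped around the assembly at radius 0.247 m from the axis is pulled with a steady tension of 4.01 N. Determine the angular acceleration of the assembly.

α ≈ 3.02 rad/s²

I = ½M₁R₁² + ½M₂R₂² = ½(7.29)(0.247)² + ½(6.24)(0.184)² = 0.3280 kg·m².
τ = F r = (4.01)(0.247) = 0.9905 N·m.
α = τ/I = 0.9905/0.3280 = 3.020 rad/s².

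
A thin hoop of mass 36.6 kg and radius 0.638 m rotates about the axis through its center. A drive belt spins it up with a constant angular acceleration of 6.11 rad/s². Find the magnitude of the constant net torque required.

τ ≈ 91.0 N·m

I = MR² = (36.6)(0.638)² = 14.90 kg·m².
τ = Iα = (14.90)(6.110) = 91.03 N·m.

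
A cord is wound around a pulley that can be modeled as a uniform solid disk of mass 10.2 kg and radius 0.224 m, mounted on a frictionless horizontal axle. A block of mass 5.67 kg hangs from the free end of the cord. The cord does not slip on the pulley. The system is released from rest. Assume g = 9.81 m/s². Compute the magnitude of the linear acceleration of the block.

I = ½MR² = (1/2)(10.2)(0.224)² = 0.2559 kg·m².
Block: mg − T = ma. Pulley: TR = Iα. No-slip: a = αR, so T = (I/R²)a = 5.100·a.
Then mg = (m + 5.100)a, so a = (5.67)(9.81)/(5.67 + 5.100) = 5.165 m/s².

a ≈ 5.16 m/s²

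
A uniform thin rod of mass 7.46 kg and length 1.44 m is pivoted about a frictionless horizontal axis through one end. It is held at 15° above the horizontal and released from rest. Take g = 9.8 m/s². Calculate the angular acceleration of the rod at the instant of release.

α ≈ 9.86 rad/s²

About the pivot, I = (1/3)ML² = (1/3)(7.46)(1.44)² = 5.156 kg·m².
The weight acts at the center, a distance L/2 = 0.7200 m from the pivot; τ = Mg(L/2) cos 15° = 50.84 N·m.
α = τ/I = 50.84/5.156 = 9.860 rad/s².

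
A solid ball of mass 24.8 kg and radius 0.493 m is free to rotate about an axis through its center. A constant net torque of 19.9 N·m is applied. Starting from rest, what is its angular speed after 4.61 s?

ω ≈ 38.0 rad/s

I = (2/5)MR² = (2/5)(24.8)(0.493)² = 2.411 kg·m².
α = τ/I = 19.9/2.411 = 8.254 rad/s².
ω = ω₀ + αt = 0 + (8.254)(4.61) = 38.05 rad/s.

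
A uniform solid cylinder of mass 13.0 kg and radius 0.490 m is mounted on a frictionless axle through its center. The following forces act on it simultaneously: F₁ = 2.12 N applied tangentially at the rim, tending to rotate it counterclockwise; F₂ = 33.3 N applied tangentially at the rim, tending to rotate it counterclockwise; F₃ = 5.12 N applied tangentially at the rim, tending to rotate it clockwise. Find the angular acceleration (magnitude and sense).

α ≈ 9.51 rad/s², counterclockwise

I = ½MR² = (1/2)(13.0)(0.490)² = 1.561 kg·m².
Taking counterclockwise as positive: τ₁ = +(2.12)(0.490) = +1.039 N·m; τ₂ = +(33.3)(0.490) = +16.32 N·m; τ₃ = −(5.12)(0.490) = −2.509 N·m.
Net torque τ = 14.85 N·m.
α = τ/I = 14.85/1.561 = 9.513 rad/s².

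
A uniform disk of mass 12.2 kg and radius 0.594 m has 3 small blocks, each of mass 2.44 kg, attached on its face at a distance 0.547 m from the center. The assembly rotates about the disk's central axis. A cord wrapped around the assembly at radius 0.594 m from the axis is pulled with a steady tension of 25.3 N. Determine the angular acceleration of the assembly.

I_disk = ½MR² = ½(12.2)(0.594)² = 2.152 kg·m².
I_blocks = 3·m·r² = 3(2.44)(0.547)² = 2.190 kg·m².
Total I = 4.343 kg·m².
τ = F r = (25.3)(0.594) = 15.03 N·m.
α = τ/I = 15.03/4.343 = 3.461 rad/s².

α ≈ 3.46 rad/s²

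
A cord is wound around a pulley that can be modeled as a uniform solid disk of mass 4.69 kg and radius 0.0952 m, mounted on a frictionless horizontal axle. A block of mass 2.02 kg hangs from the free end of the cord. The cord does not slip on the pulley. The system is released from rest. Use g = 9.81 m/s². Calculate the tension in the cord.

I = ½MR² = (1/2)(4.69)(0.0952)² = 0.02125 kg·m².
Block: mg − T = ma. Pulley: TR = Iα. No-slip: a = αR, so T = (I/R²)a = 2.345·a.
Then mg = (m + 2.345)a, so a = (2.02)(9.81)/(2.02 + 2.345) = 4.540 m/s².
T = 2.345·a = 10.65 N.

T ≈ 10.6 N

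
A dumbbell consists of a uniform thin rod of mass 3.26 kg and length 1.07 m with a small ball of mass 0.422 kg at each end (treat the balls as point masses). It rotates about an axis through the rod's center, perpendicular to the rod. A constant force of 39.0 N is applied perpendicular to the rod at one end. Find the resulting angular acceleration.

I_rod = (1/12)ML² = (1/12)(3.26)(1.07)² = 0.3110 kg·m².
I_balls = 2·m·(L/2)² = 2(0.422)(0.5350)² = 0.2416 kg·m².
Total I = 0.5526 kg·m².
τ = F·(L/2) = (39.0)(0.535) = 20.87 N·m.
α = τ/I = 20.87/0.5526 = 37.76 rad/s².

α ≈ 37.8 rad/s²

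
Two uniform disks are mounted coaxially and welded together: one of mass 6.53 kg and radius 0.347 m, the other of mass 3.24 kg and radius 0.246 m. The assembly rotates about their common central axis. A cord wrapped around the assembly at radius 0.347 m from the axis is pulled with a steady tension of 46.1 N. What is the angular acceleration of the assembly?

I = ½M₁R₁² + ½M₂R₂² = ½(6.53)(0.347)² + ½(3.24)(0.246)² = 0.4912 kg·m².
τ = F r = (46.1)(0.347) = 16.00 N·m.
α = τ/I = 16.00/0.4912 = 32.57 rad/s².

α ≈ 32.6 rad/s²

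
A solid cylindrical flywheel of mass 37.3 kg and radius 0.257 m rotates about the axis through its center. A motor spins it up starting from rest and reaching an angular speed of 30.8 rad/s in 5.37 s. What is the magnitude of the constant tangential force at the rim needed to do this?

I = ½MR² = (1/2)(37.3)(0.257)² = 1.232 kg·m².
α = Δω/Δt = (30.8 − 0)/5.37 = 5.736 rad/s².
The required torque is τ = Iα = (1.232)(5.736) = 7.065 N·m.
A tangential force at the rim gives τ = FR, so F = τ/R = 7.065/0.257 = 27.49 N.

F ≈ 27.5 N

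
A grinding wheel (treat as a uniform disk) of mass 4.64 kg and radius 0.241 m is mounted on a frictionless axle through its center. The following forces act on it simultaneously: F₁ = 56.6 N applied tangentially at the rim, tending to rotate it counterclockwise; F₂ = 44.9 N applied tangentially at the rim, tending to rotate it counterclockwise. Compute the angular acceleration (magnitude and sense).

I = ½MR² = (1/2)(4.64)(0.241)² = 0.1347 kg·m².
Taking counterclockwise as positive: τ₁ = +(56.6)(0.241) = +13.64 N·m; τ₂ = +(44.9)(0.241) = +10.82 N·m.
Net torque τ = 24.46 N·m.
α = τ/I = 24.46/0.1347 = 181.5 rad/s².

α ≈ 182 rad/s², counterclockwise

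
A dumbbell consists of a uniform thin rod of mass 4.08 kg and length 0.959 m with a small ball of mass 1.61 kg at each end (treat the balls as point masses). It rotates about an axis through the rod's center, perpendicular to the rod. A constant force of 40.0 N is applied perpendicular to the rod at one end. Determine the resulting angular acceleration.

α ≈ 18.2 rad/s²

I_rod = (1/12)ML² = (1/12)(4.08)(0.959)² = 0.3127 kg·m².
I_balls = 2·m·(L/2)² = 2(1.61)(0.4795)² = 0.7403 kg·m².
Total I = 1.053 kg·m².
τ = F·(L/2) = (40.0)(0.479) = 19.18 N·m.
α = τ/I = 19.18/1.053 = 18.21 rad/s².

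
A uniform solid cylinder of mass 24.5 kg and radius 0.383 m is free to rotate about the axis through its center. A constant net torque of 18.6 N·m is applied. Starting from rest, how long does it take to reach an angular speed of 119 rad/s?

I = ½MR² = (1/2)(24.5)(0.383)² = 1.797 kg·m².
α = τ/I = 18.6/1.797 = 10.35 rad/s².
ω = αt ⇒ t = ω/α = 119/10.35 = 11.50 s.

t ≈ 11.5 s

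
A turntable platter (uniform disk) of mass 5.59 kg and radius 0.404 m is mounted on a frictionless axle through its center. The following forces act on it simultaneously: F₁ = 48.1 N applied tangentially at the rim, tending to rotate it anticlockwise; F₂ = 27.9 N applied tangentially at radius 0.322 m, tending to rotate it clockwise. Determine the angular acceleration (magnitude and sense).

I = ½MR² = (1/2)(5.59)(0.404)² = 0.4562 kg·m².
Taking anticlockwise as positive: τ₁ = +(48.1)(0.404) = +19.43 N·m; τ₂ = −(27.9)(0.322) = −8.984 N·m.
Net torque τ = 10.45 N·m.
α = τ/I = 10.45/0.4562 = 22.90 rad/s².

α ≈ 22.9 rad/s², anticlockwise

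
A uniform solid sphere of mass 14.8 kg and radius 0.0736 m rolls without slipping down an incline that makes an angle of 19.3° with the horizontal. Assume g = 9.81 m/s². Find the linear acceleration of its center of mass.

Translation along the incline: Mg sinθ − f = Ma.
Rotation about the center: fR = Iα with I = (2/5)MR². No-slip gives a = αR, so f = (I/R²)a = (2/5)M a.
Substituting: Mg sinθ = (1 + 0.4000)Ma, so a = g sinθ/(1 + 0.4000) = (9.81) sin 19.3° / 1.400 = 2.316 m/s².

a ≈ 2.32 m/s²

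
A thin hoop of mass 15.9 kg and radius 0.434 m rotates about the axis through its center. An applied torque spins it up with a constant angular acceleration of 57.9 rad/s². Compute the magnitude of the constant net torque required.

τ ≈ 173 N·m

I = MR² = (15.9)(0.434)² = 2.995 kg·m².
τ = Iα = (2.995)(57.90) = 173.4 N·m.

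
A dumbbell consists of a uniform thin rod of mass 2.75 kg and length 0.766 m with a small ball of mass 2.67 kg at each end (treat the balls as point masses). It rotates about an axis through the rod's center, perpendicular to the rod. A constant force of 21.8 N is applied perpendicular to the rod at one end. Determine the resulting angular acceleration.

α ≈ 9.10 rad/s²

I_rod = (1/12)ML² = (1/12)(2.75)(0.766)² = 0.1345 kg·m².
I_balls = 2·m·(L/2)² = 2(2.67)(0.3830)² = 0.7833 kg·m².
Total I = 0.9178 kg·m².
τ = F·(L/2) = (21.8)(0.383) = 8.349 N·m.
α = τ/I = 8.349/0.9178 = 9.097 rad/s².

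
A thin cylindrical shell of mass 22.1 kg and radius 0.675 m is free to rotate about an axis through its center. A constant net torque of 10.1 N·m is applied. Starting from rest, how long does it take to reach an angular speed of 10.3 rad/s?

t ≈ 10.3 s

I = MR² = (22.1)(0.675)² = 10.07 kg·m².
α = τ/I = 10.1/10.07 = 1.003 rad/s².
ω = αt ⇒ t = ω/α = 10.3/1.003 = 10.27 s.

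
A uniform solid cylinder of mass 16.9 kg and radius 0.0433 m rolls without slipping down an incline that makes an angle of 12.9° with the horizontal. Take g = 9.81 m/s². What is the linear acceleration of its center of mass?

a ≈ 1.46 m/s²

Translation along the incline: Mg sinθ − f = Ma.
Rotation about the center: fR = Iα with I = ½MR². No-slip gives a = αR, so f = (I/R²)a = (1/2)M a.
Substituting: Mg sinθ = (1 + 0.5000)Ma, so a = g sinθ/(1 + 0.5000) = (9.81) sin 12.9° / 1.500 = 1.460 m/s².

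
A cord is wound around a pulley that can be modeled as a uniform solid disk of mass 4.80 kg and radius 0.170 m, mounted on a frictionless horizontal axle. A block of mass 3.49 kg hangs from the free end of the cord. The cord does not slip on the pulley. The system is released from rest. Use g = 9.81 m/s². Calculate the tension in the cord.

T ≈ 14.0 N

I = ½MR² = (1/2)(4.80)(0.170)² = 0.06936 kg·m².
Block: mg − T = ma. Pulley: TR = Iα. No-slip: a = αR, so T = (I/R²)a = 2.400·a.
Then mg = (m + 2.400)a, so a = (3.49)(9.81)/(3.49 + 2.400) = 5.813 m/s².
T = 2.400·a = 13.95 N.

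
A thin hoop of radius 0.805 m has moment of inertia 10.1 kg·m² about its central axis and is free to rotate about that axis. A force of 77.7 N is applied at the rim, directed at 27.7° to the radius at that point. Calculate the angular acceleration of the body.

α ≈ 2.88 rad/s²

Only the tangential component produces torque: τ = F R sinθ = (77.7)(0.805) sin 27.7° = 29.08 N·m.
Newton's second law for rotation, τ = Iα, gives α = τ/I = 29.08/10.10 = 2.879 rad/s².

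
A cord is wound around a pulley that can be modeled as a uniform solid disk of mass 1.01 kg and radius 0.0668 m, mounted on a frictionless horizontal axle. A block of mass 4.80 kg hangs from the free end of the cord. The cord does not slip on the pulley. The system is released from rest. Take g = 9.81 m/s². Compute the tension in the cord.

T ≈ 4.48 N

I = ½MR² = (1/2)(1.01)(0.0668)² = 0.002253 kg·m².
Block: mg − T = ma. Pulley: TR = Iα. No-slip: a = αR, so T = (I/R²)a = 0.5050·a.
Then mg = (m + 0.5050)a, so a = (4.80)(9.81)/(4.80 + 0.5050) = 8.876 m/s².
T = 0.5050·a = 4.482 N.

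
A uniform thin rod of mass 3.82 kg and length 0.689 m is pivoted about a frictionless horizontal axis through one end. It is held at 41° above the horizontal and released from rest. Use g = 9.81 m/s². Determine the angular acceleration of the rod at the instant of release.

α ≈ 16.1 rad/s²

About the pivot, I = (1/3)ML² = (1/3)(3.82)(0.689)² = 0.6045 kg·m².
The weight acts at the center, a distance L/2 = 0.3445 m from the pivot; τ = Mg(L/2) cos 41° = 9.743 N·m.
α = τ/I = 9.743/0.6045 = 16.12 rad/s².
(Equivalently α = (3g/(2L)) cos 41° = 16.12 rad/s².)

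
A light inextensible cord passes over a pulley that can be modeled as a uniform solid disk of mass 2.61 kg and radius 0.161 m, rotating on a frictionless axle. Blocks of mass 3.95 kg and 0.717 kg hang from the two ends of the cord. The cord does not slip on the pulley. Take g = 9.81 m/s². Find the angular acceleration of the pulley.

I = ½MR² = (1/2)(2.61)(0.161)² = 0.03383 kg·m².
Heavier block: m₁g − T₁ = m₁a. Lighter block: T₂ − m₂g = m₂a.
Pulley: (T₁ − T₂)R = Iα = I(a/R), so T₁ − T₂ = (I/R²)a = (1/2)M_p a = 1.305·a.
Adding the three: (m₁ − m₂)g = (m₁ + m₂ + 1.305)a, so a = (3.95 − 0.717)(9.81)/(3.95 + 0.717 + 1.305) = 5.311 m/s².
α = a/R = 5.311/0.161 = 32.99 rad/s².

α ≈ 33.0 rad/s²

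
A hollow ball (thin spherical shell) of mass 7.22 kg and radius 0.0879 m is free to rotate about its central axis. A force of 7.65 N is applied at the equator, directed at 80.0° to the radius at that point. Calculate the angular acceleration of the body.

α ≈ 17.8 rad/s²

I = (2/3)MR² = (2/3)(7.22)(0.0879)² = 0.03719 kg·m².
Only the tangential component produces torque: τ = F R sinθ = (7.65)(0.0879) sin 80.0° = 0.6622 N·m.
From τ = Iα: α = 0.6622/0.03719 = 17.81 rad/s².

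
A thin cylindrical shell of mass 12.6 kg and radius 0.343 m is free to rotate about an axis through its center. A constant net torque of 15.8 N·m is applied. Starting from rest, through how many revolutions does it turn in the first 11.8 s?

I = MR² = (12.6)(0.343)² = 1.482 kg·m².
α = τ/I = 15.8/1.482 = 10.66 rad/s².
θ = ½αt² = ½(10.66)(11.8)² = 742.0 rad.
Revolutions = θ/(2π) = 118.1.

≈ 118 revolutions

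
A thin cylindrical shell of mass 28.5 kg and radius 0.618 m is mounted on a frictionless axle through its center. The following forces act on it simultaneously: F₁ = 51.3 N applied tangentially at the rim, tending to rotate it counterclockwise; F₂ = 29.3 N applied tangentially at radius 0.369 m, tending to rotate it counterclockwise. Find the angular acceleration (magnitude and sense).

α ≈ 3.91 rad/s², counterclockwise

I = MR² = (28.5)(0.618)² = 10.88 kg·m².
Taking counterclockwise as positive: τ₁ = +(51.3)(0.618) = +31.70 N·m; τ₂ = +(29.3)(0.369) = +10.81 N·m.
Net torque τ = 42.52 N·m.
α = τ/I = 42.52/10.88 = 3.906 rad/s².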